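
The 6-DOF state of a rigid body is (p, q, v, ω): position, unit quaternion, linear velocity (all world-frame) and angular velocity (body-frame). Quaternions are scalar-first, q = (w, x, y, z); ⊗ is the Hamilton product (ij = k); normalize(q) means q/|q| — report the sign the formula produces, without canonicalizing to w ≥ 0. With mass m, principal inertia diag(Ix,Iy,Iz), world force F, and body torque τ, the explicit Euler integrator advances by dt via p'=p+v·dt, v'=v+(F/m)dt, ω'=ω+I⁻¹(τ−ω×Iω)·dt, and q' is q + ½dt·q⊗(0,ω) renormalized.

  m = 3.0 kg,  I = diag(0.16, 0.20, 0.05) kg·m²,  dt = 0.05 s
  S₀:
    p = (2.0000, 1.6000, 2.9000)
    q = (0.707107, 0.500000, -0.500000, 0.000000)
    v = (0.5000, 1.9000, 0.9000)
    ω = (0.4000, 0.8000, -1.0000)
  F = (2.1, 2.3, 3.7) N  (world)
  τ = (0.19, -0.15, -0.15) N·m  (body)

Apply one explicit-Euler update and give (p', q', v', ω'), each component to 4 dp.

p' = (2.0250, 1.6950, 2.9450)
q' = (0.7117, 0.5193, -0.4731, -0.0027)
v' = (0.5350, 1.9383, 0.9617)
ω' = (0.4219, 0.7735, -1.1628)

p + v·dt = (2.0250, 1.6950, 2.9450)
v' = v + a·dt = (0.5350, 1.9383, 0.9617)
(τ − ω×Iω)/I = (0.4375, -0.5300, -3.2560)
ω + α·dt = (0.4219, 0.7735, -1.1628)
Hamilton product q⊗(0,ω) = (0.2000000, 0.7828428, 1.0656856, -0.1071070)
updated quaternion q' = (0.7117, 0.5193, -0.4731, -0.0027)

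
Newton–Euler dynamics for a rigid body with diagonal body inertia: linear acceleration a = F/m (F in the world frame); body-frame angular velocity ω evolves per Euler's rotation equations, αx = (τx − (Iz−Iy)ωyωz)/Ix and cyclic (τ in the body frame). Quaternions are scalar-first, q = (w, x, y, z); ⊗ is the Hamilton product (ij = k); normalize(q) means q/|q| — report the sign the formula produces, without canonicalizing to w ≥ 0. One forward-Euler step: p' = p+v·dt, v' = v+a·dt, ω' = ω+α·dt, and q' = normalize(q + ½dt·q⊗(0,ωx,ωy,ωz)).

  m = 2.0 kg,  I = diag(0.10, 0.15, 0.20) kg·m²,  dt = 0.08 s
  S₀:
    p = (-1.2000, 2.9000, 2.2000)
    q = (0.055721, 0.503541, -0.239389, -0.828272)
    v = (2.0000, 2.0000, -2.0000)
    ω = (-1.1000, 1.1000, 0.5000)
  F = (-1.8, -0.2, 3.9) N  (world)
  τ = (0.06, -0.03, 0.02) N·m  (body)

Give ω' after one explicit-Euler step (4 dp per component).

ω×(Iω) gyroscopic = (0.0275, 0.0550, -0.0605)
angular accel α = (0.3250, -0.5667, 0.4025)
ω' = ω + α·dt = (-1.0740, 1.0547, 0.5322)

ω' = (-1.0740, 1.0547, 0.5322)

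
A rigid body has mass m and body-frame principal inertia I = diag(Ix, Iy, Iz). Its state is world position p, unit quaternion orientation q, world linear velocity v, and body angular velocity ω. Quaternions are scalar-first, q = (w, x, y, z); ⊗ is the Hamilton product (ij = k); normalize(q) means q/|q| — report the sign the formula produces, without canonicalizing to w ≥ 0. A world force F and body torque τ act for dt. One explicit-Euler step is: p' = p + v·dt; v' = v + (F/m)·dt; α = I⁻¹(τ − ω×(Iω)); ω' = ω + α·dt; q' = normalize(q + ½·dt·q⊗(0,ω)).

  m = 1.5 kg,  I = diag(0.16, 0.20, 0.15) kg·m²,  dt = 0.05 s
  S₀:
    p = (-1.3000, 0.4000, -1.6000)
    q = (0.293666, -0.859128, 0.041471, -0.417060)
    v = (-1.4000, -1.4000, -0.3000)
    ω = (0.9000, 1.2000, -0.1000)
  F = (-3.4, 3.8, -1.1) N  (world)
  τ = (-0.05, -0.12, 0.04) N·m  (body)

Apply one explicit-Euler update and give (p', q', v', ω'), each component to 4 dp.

p' = p + v·dt = (-1.3700, 0.3300, -1.6150)
v' = v + a·dt = (-1.5133, -1.2733, -0.3367)
precession coupling ω×(Iω) = (0.0060, -0.0009, 0.0432)
angular accel α = (-0.3500, -0.5955, -0.0213)
ω' = ω + α·dt = (0.8825, 1.1702, -0.1011)
q⊗(0,ω) = (0.6817440, 0.7606243, -0.1088676, -1.0976441)
updated quaternion q' = (0.3105, -0.8395, 0.0387, -0.4442)

p' = (-1.3700, 0.3300, -1.6150)
q' = (0.3105, -0.8395, 0.0387, -0.4442)
v' = (-1.5133, -1.2733, -0.3367)
ω' = (0.8825, 1.1702, -0.1011)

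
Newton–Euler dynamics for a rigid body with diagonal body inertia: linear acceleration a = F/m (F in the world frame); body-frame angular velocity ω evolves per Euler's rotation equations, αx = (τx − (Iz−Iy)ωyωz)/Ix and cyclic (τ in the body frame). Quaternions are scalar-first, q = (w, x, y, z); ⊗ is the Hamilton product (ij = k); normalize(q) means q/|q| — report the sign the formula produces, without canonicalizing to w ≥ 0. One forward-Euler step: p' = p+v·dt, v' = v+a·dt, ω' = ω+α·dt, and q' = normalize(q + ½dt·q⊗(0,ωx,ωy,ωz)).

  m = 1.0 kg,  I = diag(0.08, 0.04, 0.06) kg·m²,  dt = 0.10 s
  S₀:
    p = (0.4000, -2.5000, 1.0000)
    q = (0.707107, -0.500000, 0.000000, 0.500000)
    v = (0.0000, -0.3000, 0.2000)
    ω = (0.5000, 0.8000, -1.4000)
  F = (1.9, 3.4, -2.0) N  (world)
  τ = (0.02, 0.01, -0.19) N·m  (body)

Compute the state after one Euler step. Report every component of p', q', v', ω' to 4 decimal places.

p' = (0.4000, -2.5300, 1.0200)
q' = (0.7519, -0.5005, 0.0058, 0.4290)
v' = (0.1900, 0.0400, 0.0000)
ω' = (0.5530, 0.8600, -1.6900)

ω×(Iω) gyroscopic = (-0.0224, -0.0140, -0.0160)
(τ − ω×Iω)/I = (0.5300, 0.6000, -2.9000)
ω + α·dt = (0.5530, 0.8600, -1.6900)
2q̇ = q⊗(0,ω) = (0.9500000, -0.0464465, 0.1156856, -1.3899498)
q' = normalize(q + ½dt·q⊗(0,ω)) = (0.7519, -0.5005, 0.0058, 0.4290)
p + v·dt = (0.4000, -2.5300, 1.0200)
new velocity v' = (0.1900, 0.0400, 0.0000)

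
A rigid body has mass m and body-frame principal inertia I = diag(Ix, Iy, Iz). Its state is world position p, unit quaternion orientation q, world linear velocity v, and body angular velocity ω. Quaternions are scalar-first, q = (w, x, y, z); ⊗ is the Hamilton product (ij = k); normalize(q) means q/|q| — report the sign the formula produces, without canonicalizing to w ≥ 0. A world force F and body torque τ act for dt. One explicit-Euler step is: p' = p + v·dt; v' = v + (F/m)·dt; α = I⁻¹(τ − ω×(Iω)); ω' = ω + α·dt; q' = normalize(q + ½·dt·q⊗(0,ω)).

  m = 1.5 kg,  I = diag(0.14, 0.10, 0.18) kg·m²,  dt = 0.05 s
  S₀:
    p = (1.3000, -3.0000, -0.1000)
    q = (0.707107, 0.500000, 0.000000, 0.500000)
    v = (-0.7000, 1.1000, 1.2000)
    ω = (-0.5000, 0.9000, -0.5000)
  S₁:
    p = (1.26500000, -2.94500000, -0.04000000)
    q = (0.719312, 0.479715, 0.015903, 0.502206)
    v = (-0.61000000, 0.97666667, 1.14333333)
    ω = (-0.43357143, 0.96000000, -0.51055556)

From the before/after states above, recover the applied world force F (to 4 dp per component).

F = (2.7000, -3.7000, -1.7000)

Δv = v₁−v₀ = (0.09000000, -0.12333333, -0.05666667)
F = m·Δv/dt = (2.7000, -3.7000, -1.7000)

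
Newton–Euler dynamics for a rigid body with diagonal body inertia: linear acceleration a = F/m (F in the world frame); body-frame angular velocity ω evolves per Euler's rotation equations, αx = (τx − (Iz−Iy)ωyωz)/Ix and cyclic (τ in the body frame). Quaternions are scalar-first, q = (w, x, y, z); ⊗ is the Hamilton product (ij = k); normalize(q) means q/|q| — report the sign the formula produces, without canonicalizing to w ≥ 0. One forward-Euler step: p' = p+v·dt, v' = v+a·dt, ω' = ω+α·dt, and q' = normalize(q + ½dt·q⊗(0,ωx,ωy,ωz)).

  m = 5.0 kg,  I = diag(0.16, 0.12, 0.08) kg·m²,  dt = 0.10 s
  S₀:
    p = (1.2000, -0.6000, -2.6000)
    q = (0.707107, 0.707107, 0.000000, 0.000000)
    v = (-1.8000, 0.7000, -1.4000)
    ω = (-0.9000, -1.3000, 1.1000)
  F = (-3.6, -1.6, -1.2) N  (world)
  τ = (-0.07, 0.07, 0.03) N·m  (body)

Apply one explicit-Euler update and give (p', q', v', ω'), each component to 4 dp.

p' = (1.0200, -0.5300, -2.7400)
q' = (0.7355, 0.6722, -0.0845, -0.0070)
v' = (-1.8720, 0.6680, -1.4240)
ω' = (-0.9795, -1.1757, 1.1960)

a = (-0.7200, -0.3200, -0.2400)
p + v·dt = (1.0200, -0.5300, -2.7400)
v + (F/m)dt = (-1.8720, 0.6680, -1.4240)
(τ − ω×Iω)/I = (-0.7950, 1.2433, 0.9600)
ω + α·dt = (-0.9795, -1.1757, 1.1960)
q⊗(0,ω) = (0.6363963, -0.6363963, -1.6970568, -0.1414214)
q' = normalize(q + ½dt·q⊗(0,ω)) = (0.7355, 0.6722, -0.0845, -0.0070)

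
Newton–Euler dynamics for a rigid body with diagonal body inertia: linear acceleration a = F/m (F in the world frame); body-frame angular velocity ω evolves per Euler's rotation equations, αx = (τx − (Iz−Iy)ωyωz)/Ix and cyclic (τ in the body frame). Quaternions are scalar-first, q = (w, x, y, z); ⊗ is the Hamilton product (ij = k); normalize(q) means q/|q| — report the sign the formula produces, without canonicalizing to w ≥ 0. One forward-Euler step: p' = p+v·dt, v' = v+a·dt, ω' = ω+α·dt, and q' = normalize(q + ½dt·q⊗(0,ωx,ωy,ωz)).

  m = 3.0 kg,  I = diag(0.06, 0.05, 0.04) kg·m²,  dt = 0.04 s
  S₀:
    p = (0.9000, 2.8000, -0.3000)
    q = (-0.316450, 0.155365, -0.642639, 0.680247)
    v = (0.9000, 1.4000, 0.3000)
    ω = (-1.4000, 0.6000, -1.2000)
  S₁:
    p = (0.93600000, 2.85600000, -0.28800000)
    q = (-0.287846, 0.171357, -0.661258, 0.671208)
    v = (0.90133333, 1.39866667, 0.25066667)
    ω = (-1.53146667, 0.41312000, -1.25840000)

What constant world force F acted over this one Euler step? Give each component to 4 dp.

Δv = v₁−v₀ = (0.00133333, -0.00133333, -0.04933333)
F = m·Δv/dt = (0.1000, -0.1000, -3.7000)

F = (0.1000, -0.1000, -3.7000)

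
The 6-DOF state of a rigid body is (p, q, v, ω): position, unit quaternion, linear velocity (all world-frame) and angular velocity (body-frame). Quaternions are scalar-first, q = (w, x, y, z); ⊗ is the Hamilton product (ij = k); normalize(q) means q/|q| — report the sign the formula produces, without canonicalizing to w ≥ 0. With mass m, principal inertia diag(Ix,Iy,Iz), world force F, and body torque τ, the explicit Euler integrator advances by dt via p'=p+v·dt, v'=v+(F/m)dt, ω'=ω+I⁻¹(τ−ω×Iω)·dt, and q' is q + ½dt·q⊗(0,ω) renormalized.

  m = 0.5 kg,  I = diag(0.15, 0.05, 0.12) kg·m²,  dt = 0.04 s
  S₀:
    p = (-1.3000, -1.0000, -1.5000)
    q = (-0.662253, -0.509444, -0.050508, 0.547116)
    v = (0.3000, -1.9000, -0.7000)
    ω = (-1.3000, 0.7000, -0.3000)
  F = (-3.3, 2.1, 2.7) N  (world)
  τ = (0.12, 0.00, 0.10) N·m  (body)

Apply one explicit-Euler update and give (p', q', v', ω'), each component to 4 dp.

angular accel α = (0.8980, -0.2340, 0.0750)
ω + α·dt = (-1.2641, 0.6906, -0.2970)
2q̇ = q⊗(0,ω) = (-0.4627868, 0.4931001, -1.3276611, -0.2235953)
q + ½dt·q⊗(0,ω), renormalized = (-0.6712, -0.4994, -0.0770, 0.5424)
p' = p + v·dt = (-1.2880, -1.0760, -1.5280)
new velocity v' = (0.0360, -1.7320, -0.4840)

p' = (-1.2880, -1.0760, -1.5280)
q' = (-0.6712, -0.4994, -0.0770, 0.5424)
v' = (0.0360, -1.7320, -0.4840)
ω' = (-1.2641, 0.6906, -0.2970)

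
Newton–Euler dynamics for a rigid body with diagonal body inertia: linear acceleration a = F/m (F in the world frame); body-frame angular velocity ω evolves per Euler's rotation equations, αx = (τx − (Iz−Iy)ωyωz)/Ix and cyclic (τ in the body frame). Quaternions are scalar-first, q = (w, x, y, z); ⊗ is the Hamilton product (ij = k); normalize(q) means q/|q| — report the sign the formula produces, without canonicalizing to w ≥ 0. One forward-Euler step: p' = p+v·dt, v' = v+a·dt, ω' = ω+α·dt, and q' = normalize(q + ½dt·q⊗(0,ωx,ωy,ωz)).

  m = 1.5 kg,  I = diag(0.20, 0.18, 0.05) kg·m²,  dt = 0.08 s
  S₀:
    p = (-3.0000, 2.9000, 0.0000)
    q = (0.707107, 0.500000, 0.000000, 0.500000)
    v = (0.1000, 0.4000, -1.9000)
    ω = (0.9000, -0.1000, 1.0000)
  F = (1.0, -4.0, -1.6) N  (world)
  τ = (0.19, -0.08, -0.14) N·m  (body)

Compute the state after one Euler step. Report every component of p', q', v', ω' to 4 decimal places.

ω×(Iω) gyroscopic = (0.0130, 0.1350, 0.0018)
angular accel α = (0.8850, -1.1944, -2.8360)
ω' = ω + α·dt = (0.9708, -0.1956, 0.7731)
2q̇ = q⊗(0,ω) = (-0.9500000, 0.6863963, -0.1207107, 0.6571070)
q' = normalize(q + ½dt·q⊗(0,ω)) = (0.6681, 0.5267, -0.0048, 0.5255)
new position p' = (-2.9920, 2.9320, -0.1520)
v + (F/m)dt = (0.1533, 0.1867, -1.9853)

p' = (-2.9920, 2.9320, -0.1520)
q' = (0.6681, 0.5267, -0.0048, 0.5255)
v' = (0.1533, 0.1867, -1.9853)
ω' = (0.9708, -0.1956, 0.7731)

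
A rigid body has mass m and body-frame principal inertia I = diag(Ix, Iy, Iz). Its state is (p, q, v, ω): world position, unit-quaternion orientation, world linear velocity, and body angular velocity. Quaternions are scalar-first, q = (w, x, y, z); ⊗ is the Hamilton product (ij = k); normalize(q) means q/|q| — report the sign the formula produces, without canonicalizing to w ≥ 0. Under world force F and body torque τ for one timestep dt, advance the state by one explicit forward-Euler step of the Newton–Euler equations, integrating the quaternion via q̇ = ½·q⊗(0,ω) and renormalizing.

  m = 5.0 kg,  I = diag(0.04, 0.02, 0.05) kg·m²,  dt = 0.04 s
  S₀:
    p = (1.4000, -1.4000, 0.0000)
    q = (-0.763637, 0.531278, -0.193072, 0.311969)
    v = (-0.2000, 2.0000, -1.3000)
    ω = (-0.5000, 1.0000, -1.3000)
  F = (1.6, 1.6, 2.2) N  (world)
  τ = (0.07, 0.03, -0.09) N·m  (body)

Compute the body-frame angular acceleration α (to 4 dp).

α = (2.7250, 1.8250, -2.0000)

gyro term ω×Iω = (-0.0390, -0.0065, 0.0100)
angular accel α = (2.7250, 1.8250, -2.0000)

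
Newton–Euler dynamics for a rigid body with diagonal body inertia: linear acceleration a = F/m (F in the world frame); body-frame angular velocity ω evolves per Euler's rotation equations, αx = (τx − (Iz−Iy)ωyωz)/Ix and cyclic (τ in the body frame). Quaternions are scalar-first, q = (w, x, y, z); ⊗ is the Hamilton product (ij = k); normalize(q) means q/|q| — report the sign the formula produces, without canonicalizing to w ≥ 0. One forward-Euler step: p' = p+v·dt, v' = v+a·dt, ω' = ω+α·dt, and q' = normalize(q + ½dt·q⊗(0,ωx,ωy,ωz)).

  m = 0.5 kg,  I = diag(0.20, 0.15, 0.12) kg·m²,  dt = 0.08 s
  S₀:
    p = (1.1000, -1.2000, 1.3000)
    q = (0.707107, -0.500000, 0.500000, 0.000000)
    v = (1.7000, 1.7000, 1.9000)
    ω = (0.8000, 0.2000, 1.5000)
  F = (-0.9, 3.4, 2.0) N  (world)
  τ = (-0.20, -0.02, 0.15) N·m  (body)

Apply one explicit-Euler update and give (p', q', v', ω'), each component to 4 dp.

angular accel α = (-0.9550, -0.7733, 1.3167)
ω' = ω + α·dt = (0.7236, 0.1381, 1.6053)
q⊗(0,ω) = (0.3000000, 1.3156856, 0.8914214, 0.5606605)
updated quaternion q' = (0.7174, -0.4463, 0.5344, 0.0224)
a = F/m = (-1.8000, 6.8000, 4.0000)
p + v·dt = (1.2360, -1.0640, 1.4520)
new velocity v' = (1.5560, 2.2440, 2.2200)

p' = (1.2360, -1.0640, 1.4520)
q' = (0.7174, -0.4463, 0.5344, 0.0224)
v' = (1.5560, 2.2440, 2.2200)
ω' = (0.7236, 0.1381, 1.6053)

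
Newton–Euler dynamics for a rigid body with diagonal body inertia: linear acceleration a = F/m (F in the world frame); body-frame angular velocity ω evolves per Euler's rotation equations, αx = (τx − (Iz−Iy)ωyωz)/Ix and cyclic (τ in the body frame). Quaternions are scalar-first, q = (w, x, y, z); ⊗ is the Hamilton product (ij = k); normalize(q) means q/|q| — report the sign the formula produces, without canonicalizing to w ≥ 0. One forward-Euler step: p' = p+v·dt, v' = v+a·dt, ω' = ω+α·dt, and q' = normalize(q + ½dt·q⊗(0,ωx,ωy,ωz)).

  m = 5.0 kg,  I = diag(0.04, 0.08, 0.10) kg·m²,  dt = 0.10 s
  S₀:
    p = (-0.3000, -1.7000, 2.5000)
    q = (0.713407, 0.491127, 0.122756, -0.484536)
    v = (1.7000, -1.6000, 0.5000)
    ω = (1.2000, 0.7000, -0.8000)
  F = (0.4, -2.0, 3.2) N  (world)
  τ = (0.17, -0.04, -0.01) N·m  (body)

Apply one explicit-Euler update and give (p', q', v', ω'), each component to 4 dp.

p' = (-0.1300, -1.8600, 2.5500)
q' = (0.6582, 0.5442, 0.1379, -0.5016)
v' = (1.7080, -1.6400, 0.5640)
ω' = (1.6530, 0.5780, -0.8436)

gyro term ω×Iω = (-0.0112, 0.0576, 0.0336)
α = I⁻¹(τ − ω×Iω) = (4.5300, -1.2200, -0.4360)
ω + α·dt = (1.6530, 0.5780, -0.8436)
Hamilton product q⊗(0,ω) = (-1.0629104, 1.0970588, 0.3108433, -0.3742439)
q' = normalize(q + ½dt·q⊗(0,ω)) = (0.6582, 0.5442, 0.1379, -0.5016)
p' = p + v·dt = (-0.1300, -1.8600, 2.5500)
new velocity v' = (1.7080, -1.6400, 0.5640)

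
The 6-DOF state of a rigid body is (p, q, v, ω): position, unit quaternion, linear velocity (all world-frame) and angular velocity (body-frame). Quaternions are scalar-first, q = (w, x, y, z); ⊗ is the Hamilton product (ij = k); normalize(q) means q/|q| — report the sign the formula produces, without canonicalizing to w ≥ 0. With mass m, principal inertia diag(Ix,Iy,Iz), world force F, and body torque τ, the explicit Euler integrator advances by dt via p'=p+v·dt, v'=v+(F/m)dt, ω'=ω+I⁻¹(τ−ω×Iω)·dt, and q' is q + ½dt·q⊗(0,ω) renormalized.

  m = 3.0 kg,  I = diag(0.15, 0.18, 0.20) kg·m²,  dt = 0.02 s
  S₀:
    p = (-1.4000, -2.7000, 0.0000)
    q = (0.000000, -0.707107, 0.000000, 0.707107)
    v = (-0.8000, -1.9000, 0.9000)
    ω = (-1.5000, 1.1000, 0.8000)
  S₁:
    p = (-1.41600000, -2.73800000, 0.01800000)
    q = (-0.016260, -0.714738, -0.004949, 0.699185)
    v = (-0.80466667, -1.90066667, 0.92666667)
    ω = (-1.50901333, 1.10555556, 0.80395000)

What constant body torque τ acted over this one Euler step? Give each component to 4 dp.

rate change Δω = (-0.00901333, 0.00555556, 0.00395000)
precession coupling = (0.0176, 0.0600, -0.0495)
applied torque τ = (-0.0500, 0.1100, -0.0100)

τ = (-0.0500, 0.1100, -0.0100)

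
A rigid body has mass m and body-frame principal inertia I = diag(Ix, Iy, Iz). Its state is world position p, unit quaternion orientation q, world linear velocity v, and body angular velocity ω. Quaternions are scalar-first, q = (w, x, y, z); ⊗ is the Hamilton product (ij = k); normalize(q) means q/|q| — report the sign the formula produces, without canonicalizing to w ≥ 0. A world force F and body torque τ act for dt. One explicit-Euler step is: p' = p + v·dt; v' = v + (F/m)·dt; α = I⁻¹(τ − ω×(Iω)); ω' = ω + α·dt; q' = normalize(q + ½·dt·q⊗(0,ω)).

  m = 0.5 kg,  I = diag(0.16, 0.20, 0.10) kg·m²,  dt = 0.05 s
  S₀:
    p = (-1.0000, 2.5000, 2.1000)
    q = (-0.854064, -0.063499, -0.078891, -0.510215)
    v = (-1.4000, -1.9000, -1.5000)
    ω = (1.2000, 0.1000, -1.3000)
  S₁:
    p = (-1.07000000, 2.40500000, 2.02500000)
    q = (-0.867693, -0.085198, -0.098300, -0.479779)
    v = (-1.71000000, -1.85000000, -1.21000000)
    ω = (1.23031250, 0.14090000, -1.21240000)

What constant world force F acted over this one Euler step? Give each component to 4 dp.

F = (-3.1000, 0.5000, 2.9000)

Δv = v₁−v₀ = (-0.31000000, 0.05000000, 0.29000000)
m·(v₁−v₀)/dt = (-3.1000, 0.5000, 2.9000)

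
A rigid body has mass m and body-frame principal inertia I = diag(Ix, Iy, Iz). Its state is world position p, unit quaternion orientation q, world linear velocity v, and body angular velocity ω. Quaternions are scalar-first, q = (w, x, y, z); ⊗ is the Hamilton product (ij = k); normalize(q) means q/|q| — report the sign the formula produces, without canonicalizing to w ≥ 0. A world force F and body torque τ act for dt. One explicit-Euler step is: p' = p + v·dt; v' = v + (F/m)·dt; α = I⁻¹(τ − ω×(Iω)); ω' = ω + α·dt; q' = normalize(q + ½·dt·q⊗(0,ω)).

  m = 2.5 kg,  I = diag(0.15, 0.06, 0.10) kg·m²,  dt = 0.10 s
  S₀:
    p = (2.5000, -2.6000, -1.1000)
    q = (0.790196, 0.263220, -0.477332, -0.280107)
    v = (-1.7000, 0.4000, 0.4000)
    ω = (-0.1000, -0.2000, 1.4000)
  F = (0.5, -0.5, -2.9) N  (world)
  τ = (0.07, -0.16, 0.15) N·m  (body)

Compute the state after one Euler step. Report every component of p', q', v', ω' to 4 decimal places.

new position p' = (2.3300, -2.5600, -1.0600)
v' = v + a·dt = (-1.6800, 0.3800, 0.2840)
α = I⁻¹(τ − ω×Iω) = (0.5413, -2.5500, 1.5180)
ω' = ω + α·dt = (-0.0459, -0.4550, 1.5518)
q⊗(0,ω) = (0.3230054, -0.8033058, -0.4985365, 1.0058972)
q + ½dt·q⊗(0,ω), renormalized = (0.8043, 0.2225, -0.5010, -0.2292)

p' = (2.3300, -2.5600, -1.0600)
q' = (0.8043, 0.2225, -0.5010, -0.2292)
v' = (-1.6800, 0.3800, 0.2840)
ω' = (-0.0459, -0.4550, 1.5518)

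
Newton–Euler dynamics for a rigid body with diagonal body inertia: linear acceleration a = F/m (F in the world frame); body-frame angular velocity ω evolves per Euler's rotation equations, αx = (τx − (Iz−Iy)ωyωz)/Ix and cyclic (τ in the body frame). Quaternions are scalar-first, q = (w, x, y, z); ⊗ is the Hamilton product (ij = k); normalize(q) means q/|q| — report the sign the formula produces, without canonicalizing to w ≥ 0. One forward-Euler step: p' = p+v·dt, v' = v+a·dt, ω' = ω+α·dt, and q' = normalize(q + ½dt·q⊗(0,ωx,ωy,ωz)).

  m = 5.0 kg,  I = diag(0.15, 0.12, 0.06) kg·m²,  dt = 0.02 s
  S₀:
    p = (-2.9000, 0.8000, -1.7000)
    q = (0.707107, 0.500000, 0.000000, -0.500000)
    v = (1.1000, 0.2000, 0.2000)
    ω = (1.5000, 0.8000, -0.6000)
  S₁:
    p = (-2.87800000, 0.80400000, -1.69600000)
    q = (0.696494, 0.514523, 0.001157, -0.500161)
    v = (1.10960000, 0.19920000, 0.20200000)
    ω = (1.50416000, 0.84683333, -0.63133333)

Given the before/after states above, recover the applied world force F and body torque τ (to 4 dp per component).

v₁ − v₀ = (0.00960000, -0.00080000, 0.00200000)
m·(v₁−v₀)/dt = (2.4000, -0.2000, 0.5000)
rate change Δω = (0.00416000, 0.04683333, -0.03133333)
applied torque τ = (0.0600, 0.2000, -0.1300)

F = (2.4000, -0.2000, 0.5000)
τ = (0.0600, 0.2000, -0.1300)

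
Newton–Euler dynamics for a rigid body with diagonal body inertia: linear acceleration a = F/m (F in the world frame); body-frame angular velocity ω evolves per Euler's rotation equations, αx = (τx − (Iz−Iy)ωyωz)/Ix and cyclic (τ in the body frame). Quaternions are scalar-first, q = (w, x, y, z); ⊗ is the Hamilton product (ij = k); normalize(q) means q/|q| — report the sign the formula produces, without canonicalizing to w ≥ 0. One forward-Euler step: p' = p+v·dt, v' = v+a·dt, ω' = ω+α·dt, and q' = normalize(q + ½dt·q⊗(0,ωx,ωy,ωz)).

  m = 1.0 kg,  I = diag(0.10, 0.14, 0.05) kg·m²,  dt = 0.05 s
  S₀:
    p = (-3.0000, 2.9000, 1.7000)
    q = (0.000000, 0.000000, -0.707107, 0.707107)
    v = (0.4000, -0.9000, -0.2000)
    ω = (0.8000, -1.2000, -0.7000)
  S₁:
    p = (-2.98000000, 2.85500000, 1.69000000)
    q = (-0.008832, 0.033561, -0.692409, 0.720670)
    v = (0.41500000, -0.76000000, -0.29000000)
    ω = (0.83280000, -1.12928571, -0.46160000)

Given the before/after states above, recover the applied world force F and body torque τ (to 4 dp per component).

F = (0.3000, 2.8000, -1.8000)
τ = (-0.0100, 0.1700, 0.2000)

rate change Δω = (0.03280000, 0.07071429, 0.23840000)
τ = I·(Δω/dt) + ω₀×(Iω₀) = (-0.0100, 0.1700, 0.2000)
Δv = v₁−v₀ = (0.01500000, 0.14000000, -0.09000000)
m·(v₁−v₀)/dt = (0.3000, 2.8000, -1.8000)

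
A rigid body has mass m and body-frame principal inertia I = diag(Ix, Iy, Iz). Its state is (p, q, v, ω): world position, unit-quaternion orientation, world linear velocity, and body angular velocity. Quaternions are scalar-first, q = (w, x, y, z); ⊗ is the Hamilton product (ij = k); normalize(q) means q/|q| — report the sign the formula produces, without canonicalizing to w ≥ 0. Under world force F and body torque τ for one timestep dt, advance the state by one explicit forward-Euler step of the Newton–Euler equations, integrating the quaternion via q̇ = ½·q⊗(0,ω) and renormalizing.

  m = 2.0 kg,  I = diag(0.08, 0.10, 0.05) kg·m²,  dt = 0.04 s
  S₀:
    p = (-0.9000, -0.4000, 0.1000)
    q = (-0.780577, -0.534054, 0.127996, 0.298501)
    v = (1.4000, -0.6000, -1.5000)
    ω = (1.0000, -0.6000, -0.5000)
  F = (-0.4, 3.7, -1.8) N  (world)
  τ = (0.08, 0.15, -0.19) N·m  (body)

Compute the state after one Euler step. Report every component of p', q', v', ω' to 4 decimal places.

p' = (-0.8440, -0.4240, 0.0400)
q' = (-0.7651, -0.5472, 0.1379, 0.3101)
v' = (1.3920, -0.5260, -1.5360)
ω' = (1.0475, -0.5340, -0.6424)

a = F/m = (-0.2000, 1.8500, -0.9000)
p + v·dt = (-0.8440, -0.4240, 0.0400)
new velocity v' = (1.3920, -0.5260, -1.5360)
precession coupling ω×(Iω) = (-0.0150, -0.0150, -0.0120)
(τ − ω×Iω)/I = (1.1875, 1.6500, -3.5600)
new body rate ω' = (1.0475, -0.5340, -0.6424)
q⊗(0,ω) = (0.7601021, -0.6654744, 0.4998202, 0.5827249)
q + ½dt·q⊗(0,ω), renormalized = (-0.7651, -0.5472, 0.1379, 0.3101)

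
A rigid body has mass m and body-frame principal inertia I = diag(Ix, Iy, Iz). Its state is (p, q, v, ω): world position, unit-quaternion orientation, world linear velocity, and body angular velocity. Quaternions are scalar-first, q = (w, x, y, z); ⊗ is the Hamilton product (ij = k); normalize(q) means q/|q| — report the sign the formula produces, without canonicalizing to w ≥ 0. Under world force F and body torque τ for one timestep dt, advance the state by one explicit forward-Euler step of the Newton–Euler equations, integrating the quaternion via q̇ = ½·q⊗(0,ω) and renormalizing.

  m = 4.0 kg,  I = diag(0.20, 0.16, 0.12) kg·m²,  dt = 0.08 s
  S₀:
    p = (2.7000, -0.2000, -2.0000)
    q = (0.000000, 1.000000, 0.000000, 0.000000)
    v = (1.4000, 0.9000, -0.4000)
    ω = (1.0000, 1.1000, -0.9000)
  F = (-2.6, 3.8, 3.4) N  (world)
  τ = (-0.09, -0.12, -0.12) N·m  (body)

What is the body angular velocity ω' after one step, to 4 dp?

ω' = (0.9482, 1.0760, -0.9507)

ω×(Iω) gyroscopic = (0.0396, -0.0720, -0.0440)
angular accel α = (-0.6480, -0.3000, -0.6333)
new body rate ω' = (0.9482, 1.0760, -0.9507)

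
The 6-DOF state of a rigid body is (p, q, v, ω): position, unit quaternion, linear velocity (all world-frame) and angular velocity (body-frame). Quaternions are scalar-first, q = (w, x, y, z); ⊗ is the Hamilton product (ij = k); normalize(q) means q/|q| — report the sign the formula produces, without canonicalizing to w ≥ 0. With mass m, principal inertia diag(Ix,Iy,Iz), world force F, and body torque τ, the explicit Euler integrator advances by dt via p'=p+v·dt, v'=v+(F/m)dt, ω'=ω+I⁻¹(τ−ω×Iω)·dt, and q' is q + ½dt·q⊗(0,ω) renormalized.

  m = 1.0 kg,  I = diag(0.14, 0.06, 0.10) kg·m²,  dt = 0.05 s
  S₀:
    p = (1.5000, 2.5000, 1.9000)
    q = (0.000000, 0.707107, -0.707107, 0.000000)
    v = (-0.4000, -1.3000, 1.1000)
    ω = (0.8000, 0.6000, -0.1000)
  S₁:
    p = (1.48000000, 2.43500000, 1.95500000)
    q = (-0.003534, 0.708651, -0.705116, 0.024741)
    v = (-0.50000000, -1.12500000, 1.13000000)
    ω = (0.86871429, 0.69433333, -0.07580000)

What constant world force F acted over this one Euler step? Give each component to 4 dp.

v₁ − v₀ = (-0.10000000, 0.17500000, 0.03000000)
applied force F = (-2.0000, 3.5000, 0.6000)

F = (-2.0000, 3.5000, 0.6000)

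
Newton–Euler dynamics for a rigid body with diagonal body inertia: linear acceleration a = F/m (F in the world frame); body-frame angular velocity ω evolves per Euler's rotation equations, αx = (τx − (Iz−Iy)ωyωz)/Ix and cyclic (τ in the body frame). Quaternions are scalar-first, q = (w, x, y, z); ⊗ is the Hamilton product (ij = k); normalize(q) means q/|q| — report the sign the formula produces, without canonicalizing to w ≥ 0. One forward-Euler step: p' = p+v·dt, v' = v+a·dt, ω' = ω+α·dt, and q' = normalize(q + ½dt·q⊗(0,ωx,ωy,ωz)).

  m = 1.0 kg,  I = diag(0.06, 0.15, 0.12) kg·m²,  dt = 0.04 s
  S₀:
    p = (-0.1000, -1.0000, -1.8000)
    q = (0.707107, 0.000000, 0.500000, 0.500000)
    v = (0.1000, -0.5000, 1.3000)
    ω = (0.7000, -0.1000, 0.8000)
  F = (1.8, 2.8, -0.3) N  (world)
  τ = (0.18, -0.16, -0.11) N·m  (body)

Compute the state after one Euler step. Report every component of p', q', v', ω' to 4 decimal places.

a = F/m = (1.8000, 2.8000, -0.3000)
p' = p + v·dt = (-0.0960, -1.0200, -1.7480)
new velocity v' = (0.1720, -0.3880, 1.2880)
precession coupling ω×(Iω) = (0.0024, -0.0336, -0.0063)
α = I⁻¹(τ − ω×Iω) = (2.9600, -0.8427, -0.8642)
new body rate ω' = (0.8184, -0.1337, 0.7654)
q⊗(0,ω) = (-0.3500000, 0.9449749, 0.2792893, 0.2156856)
updated quaternion q' = (0.6999, 0.0189, 0.5055, 0.5042)

p' = (-0.0960, -1.0200, -1.7480)
q' = (0.6999, 0.0189, 0.5055, 0.5042)
v' = (0.1720, -0.3880, 1.2880)
ω' = (0.8184, -0.1337, 0.7654)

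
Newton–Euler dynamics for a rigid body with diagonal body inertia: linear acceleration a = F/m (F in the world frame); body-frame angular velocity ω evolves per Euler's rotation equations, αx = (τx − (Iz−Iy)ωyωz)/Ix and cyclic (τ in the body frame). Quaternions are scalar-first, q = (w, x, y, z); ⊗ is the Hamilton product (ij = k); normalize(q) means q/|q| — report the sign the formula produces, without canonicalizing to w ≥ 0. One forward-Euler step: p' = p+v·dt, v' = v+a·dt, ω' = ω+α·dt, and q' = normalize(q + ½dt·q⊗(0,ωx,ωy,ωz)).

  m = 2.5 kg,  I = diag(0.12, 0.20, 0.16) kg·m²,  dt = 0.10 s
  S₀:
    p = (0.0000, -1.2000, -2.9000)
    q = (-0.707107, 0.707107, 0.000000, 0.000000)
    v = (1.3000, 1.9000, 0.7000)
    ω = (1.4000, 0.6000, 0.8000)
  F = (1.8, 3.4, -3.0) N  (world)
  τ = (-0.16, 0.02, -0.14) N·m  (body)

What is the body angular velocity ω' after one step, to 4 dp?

ω' = (1.2827, 0.6324, 0.6705)

α = I⁻¹(τ − ω×Iω) = (-1.1733, 0.3240, -1.2950)
ω + α·dt = (1.2827, 0.6324, 0.6705)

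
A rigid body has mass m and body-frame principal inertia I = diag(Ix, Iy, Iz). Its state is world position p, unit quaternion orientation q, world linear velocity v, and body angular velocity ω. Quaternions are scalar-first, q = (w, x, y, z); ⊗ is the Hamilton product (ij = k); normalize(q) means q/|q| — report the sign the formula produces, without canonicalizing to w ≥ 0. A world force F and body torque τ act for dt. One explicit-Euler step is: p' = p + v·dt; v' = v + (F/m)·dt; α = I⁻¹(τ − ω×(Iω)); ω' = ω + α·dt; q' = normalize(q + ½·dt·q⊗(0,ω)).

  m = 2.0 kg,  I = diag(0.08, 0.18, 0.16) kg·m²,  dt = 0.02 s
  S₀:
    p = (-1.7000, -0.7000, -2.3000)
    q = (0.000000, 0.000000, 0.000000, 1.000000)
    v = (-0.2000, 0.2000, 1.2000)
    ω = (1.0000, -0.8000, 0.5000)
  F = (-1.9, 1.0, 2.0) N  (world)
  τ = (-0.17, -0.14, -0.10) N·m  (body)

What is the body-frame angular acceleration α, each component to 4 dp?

ω×(Iω) gyroscopic = (0.0080, -0.0400, -0.0800)
(τ − ω×Iω)/I = (-2.2250, -0.5556, -0.1250)

α = (-2.2250, -0.5556, -0.1250)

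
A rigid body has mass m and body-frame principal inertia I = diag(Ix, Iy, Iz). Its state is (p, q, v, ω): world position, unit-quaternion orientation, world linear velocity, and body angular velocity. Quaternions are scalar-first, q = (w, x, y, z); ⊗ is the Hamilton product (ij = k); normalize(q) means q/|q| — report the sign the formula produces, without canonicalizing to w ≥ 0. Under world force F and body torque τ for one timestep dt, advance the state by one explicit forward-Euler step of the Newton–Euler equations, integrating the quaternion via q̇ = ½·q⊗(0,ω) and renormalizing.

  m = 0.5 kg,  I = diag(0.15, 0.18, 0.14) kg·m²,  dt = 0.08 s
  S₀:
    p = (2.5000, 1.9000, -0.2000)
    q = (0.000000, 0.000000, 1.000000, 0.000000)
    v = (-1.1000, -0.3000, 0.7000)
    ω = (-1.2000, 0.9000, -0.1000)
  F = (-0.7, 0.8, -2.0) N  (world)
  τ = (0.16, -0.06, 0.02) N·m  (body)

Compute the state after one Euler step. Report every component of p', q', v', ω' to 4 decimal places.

p' = (2.4120, 1.8760, -0.1440)
q' = (-0.0359, -0.0040, 0.9982, 0.0479)
v' = (-1.2120, -0.1720, 0.3800)
ω' = (-1.1166, 0.8728, -0.0701)

new position p' = (2.4120, 1.8760, -0.1440)
new velocity v' = (-1.2120, -0.1720, 0.3800)
gyro term ω×Iω = (0.0036, 0.0012, -0.0324)
(τ − ω×Iω)/I = (1.0427, -0.3400, 0.3743)
ω + α·dt = (-1.1166, 0.8728, -0.0701)
Hamilton product q⊗(0,ω) = (-0.9000000, -0.1000000, 0.0000000, 1.2000000)
updated quaternion q' = (-0.0359, -0.0040, 0.9982, 0.0479)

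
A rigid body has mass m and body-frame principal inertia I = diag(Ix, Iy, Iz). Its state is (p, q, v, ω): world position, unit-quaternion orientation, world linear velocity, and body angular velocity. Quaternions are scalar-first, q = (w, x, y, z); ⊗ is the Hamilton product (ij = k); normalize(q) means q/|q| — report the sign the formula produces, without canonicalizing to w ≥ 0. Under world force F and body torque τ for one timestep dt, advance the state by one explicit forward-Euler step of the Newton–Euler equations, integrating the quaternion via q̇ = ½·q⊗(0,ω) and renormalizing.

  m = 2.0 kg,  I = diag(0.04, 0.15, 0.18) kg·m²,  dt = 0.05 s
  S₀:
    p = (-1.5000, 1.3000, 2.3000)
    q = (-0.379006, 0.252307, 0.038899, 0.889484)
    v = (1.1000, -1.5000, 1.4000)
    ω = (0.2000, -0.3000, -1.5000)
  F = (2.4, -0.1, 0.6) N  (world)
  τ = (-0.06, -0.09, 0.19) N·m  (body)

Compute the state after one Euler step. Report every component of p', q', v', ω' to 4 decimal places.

new position p' = (-1.4450, 1.2250, 2.3700)
v' = v + a·dt = (1.1600, -1.5025, 1.4150)
angular accel α = (-1.8375, -0.8800, 1.0922)
ω + α·dt = (0.1081, -0.3440, -1.4454)
Hamilton product q⊗(0,ω) = (1.2954343, 0.1326955, 0.6700591, 0.4850371)
q' = normalize(q + ½dt·q⊗(0,ω)) = (-0.3464, 0.2554, 0.0556, 0.9009)

p' = (-1.4450, 1.2250, 2.3700)
q' = (-0.3464, 0.2554, 0.0556, 0.9009)
v' = (1.1600, -1.5025, 1.4150)
ω' = (0.1081, -0.3440, -1.4454)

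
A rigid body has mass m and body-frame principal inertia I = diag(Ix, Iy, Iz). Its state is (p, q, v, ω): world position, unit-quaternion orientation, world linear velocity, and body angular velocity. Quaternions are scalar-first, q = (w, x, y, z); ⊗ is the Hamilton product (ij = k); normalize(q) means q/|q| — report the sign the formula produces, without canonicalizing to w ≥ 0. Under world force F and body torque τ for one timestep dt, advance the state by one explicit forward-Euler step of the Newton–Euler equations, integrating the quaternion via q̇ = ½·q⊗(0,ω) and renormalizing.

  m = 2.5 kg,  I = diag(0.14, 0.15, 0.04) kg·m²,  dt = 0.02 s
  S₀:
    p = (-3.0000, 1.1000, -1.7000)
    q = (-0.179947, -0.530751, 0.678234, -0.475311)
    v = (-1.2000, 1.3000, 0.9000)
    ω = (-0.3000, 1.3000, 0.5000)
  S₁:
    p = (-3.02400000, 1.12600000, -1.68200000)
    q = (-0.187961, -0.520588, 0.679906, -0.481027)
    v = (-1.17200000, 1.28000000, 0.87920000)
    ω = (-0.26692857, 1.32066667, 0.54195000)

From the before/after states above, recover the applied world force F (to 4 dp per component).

F = (3.5000, -2.5000, -2.6000)

Δv = v₁−v₀ = (0.02800000, -0.02000000, -0.02080000)
applied force F = (3.5000, -2.5000, -2.6000)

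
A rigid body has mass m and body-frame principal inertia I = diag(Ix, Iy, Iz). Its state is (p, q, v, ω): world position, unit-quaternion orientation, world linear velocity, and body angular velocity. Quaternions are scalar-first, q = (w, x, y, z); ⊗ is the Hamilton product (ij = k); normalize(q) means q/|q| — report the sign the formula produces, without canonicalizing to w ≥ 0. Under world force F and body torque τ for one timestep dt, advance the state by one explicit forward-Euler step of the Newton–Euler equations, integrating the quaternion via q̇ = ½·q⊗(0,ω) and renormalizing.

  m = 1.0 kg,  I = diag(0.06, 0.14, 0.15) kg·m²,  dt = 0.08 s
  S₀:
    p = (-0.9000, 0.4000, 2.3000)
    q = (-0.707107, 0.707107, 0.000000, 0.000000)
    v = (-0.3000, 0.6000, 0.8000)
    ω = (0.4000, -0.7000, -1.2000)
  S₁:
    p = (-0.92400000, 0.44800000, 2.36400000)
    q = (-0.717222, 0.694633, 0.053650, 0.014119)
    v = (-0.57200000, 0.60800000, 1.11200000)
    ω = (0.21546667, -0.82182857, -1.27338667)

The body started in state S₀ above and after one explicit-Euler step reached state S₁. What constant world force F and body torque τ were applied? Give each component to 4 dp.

ω₁ − ω₀ = (-0.18453333, -0.12182857, -0.07338667)
τ = I·(Δω/dt) + ω₀×(Iω₀) = (-0.1300, -0.1700, -0.1600)
velocity change Δv = (-0.27200000, 0.00800000, 0.31200000)
applied force F = (-3.4000, 0.1000, 3.9000)

F = (-3.4000, 0.1000, 3.9000)
τ = (-0.1300, -0.1700, -0.1600)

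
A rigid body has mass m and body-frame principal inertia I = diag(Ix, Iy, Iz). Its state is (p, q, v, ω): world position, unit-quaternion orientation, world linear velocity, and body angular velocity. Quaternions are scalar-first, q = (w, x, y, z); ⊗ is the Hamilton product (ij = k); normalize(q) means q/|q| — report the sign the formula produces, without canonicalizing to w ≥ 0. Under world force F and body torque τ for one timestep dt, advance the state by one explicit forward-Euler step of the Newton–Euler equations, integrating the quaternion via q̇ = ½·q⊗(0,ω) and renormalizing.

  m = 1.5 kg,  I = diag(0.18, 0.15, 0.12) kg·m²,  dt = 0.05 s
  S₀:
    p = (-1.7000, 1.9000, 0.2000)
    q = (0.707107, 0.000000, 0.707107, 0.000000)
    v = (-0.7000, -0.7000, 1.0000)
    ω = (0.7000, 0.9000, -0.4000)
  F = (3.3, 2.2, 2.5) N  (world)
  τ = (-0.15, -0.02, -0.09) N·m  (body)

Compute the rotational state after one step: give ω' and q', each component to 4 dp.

ω' = (0.6553, 0.8989, -0.4296)
q' = (0.6909, 0.0053, 0.7227, -0.0194)

gyro term ω×Iω = (0.0108, -0.0168, -0.0189)
α = I⁻¹(τ − ω×Iω) = (-0.8933, -0.0213, -0.5925)
new body rate ω' = (0.6553, 0.8989, -0.4296)
q⊗(0,ω) = (-0.6363963, 0.2121321, 0.6363963, -0.7778177)
q + ½dt·q⊗(0,ω), renormalized = (0.6909, 0.0053, 0.7227, -0.0194)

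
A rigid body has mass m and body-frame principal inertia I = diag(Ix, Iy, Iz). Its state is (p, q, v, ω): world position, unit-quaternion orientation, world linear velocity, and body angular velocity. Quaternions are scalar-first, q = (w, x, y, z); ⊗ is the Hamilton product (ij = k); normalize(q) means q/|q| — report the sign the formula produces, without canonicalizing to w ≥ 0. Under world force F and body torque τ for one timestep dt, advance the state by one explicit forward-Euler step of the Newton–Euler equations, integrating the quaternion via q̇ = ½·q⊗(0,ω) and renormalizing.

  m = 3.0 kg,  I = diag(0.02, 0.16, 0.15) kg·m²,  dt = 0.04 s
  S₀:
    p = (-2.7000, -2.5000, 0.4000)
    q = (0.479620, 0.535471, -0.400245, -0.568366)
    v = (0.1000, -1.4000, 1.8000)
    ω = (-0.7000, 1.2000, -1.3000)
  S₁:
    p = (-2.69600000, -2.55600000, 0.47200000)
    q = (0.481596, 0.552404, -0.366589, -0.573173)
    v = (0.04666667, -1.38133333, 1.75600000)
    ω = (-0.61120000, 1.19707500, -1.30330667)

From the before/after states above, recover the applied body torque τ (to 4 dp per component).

rate change Δω = (0.08880000, -0.00292500, -0.00330667)
precession coupling = (0.0156, -0.1183, -0.1176)
I·α + gyro = (0.0600, -0.1300, -0.1300)

τ = (0.0600, -0.1300, -0.1300)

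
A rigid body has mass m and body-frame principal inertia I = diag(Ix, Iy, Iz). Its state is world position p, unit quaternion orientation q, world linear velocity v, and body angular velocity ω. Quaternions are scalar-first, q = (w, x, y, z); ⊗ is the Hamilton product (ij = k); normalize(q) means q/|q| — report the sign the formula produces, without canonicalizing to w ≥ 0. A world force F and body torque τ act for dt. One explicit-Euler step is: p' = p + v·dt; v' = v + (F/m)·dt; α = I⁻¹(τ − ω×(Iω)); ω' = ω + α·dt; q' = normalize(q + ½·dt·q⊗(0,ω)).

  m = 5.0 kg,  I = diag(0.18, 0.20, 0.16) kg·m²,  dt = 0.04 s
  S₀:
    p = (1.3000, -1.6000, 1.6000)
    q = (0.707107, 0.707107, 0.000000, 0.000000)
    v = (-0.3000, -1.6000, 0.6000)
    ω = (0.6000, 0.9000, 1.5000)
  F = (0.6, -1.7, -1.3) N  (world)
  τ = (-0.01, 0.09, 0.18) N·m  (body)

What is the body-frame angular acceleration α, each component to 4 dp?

α = (0.2444, 0.3600, 1.0575)

gyro term ω×Iω = (-0.0540, 0.0180, 0.0108)
α = I⁻¹(τ − ω×Iω) = (0.2444, 0.3600, 1.0575)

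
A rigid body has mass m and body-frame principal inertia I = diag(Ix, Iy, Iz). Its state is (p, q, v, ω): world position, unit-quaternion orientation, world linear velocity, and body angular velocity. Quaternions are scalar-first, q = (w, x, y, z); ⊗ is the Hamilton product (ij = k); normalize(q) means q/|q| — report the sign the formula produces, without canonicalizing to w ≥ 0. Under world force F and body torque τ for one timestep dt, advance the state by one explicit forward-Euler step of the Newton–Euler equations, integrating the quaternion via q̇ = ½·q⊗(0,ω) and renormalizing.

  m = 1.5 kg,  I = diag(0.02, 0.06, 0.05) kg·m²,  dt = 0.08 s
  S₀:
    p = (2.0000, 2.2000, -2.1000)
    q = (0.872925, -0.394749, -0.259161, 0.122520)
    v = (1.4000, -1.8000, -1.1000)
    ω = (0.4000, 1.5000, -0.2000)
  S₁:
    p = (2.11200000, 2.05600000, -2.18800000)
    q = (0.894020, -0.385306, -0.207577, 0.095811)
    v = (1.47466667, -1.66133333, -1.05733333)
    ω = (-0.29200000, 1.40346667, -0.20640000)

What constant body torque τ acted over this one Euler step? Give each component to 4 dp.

rate change Δω = (-0.69200000, -0.09653333, -0.00640000)
precession coupling = (0.0030, 0.0024, 0.0240)
I·α + gyro = (-0.1700, -0.0700, 0.0200)

τ = (-0.1700, -0.0700, 0.0200)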